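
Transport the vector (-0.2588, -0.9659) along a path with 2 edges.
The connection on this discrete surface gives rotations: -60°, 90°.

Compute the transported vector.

Total rotation: (-60°) + 90° = 30°. Final vector: (0.2588, -0.9659)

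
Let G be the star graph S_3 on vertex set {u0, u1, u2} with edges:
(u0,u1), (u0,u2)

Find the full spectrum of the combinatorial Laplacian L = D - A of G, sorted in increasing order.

The star S_3 is the complete bipartite graph K_{1,2} (one hub of degree 2, 2 leaves of degree 1). The Laplacian spectrum of K_{p,q} is 0, p (multiplicity q−1), q (multiplicity p−1), p+q. With p = 1, q = 2: 0 once, 1 with multiplicity 1, and 3 once. (Check: trace L = sum of degrees = 4 = 1·1 + 3.)
Laplacian eigenvalues (increasing order): [0.0, 1.0, 3.0]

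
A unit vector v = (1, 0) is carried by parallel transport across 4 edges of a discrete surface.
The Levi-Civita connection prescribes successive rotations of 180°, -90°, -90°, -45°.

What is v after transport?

Total rotation: 180° + (-90°) + (-90°) + (-45°) = -45°. Final vector: (0.7071, -0.7071)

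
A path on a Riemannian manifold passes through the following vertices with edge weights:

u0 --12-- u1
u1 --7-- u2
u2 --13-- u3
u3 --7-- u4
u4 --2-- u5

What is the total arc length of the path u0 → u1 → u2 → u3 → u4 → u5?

Arc length = 12 + 7 + 13 + 7 + 2 = 41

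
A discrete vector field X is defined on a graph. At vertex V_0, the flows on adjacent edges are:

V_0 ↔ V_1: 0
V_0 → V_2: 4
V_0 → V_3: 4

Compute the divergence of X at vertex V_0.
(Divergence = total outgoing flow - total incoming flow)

Divergence = sum of outgoing flows = 0 + 4 + 4 = 8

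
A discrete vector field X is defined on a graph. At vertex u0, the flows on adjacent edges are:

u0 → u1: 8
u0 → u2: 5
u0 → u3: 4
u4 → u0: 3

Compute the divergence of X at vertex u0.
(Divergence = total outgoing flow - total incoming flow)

Divergence = sum of outgoing flows = 8 + 5 + 4 + (-3) = 14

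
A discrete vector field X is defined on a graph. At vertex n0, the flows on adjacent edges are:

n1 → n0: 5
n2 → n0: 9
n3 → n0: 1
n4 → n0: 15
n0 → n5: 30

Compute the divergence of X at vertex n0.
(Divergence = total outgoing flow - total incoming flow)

Divergence = sum of outgoing flows = (-5) + (-9) + (-1) + (-15) + 30 = 0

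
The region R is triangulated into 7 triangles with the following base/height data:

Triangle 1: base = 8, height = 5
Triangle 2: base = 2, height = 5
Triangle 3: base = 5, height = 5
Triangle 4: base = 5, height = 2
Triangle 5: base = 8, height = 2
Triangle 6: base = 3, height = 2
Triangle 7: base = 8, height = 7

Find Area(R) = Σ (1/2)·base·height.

(1/2)×8×5 + (1/2)×2×5 + (1/2)×5×5 + (1/2)×5×2 + (1/2)×8×2 + (1/2)×3×2 + (1/2)×8×7 = 81.5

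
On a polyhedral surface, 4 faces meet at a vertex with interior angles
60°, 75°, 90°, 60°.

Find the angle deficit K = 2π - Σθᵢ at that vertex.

Sum of angles = 285°. K = 360° - 285° = 75° = 5π/12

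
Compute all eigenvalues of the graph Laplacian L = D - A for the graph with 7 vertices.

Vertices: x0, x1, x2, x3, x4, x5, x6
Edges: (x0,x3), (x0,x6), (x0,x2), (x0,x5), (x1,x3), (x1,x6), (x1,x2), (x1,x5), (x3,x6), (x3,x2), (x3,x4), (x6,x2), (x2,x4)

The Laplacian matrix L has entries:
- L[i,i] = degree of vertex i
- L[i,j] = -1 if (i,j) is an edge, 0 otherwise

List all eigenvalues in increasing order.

Degrees: deg(x0) = 4, deg(x1) = 4, deg(x2) = 5, deg(x3) = 5, deg(x4) = 2, deg(x5) = 2, deg(x6) = 4.
L = D − A with rows/columns ordered (x0, x1, x2, x3, x4, x5, x6):
  [ 4,  0, -1, -1,  0, -1, -1]
  [ 0,  4, -1, -1,  0, -1, -1]
  [-1, -1,  5, -1, -1,  0, -1]
  [-1, -1, -1,  5, -1,  0, -1]
  [ 0,  0, -1, -1,  2,  0,  0]
  [-1, -1,  0,  0,  0,  2,  0]
  [-1, -1, -1, -1,  0,  0,  4]
Characteristic polynomial: det(λI − L) = λ(λ² − 8λ + 10)(λ² − 8λ + 14)(λ − 4)(λ − 6).
Roots: λ = 0; (λ² − 8λ + 10) = 0 ⇒ λ = 4 ± √6 ≈ 1.5505, 6.4495; (λ² − 8λ + 14) = 0 ⇒ λ = 4 ± √2 ≈ 2.5858, 5.4142; (λ − 4) = 0 ⇒ λ = 4; (λ − 6) = 0 ⇒ λ = 6.
(Check: the roots sum (with multiplicity) to 26, matching trace L = Σdeg = 2·13 = 26.)
Laplacian eigenvalues (increasing order): [0.0, 1.5505, 2.5858, 4.0, 5.4142, 6.0, 6.4495]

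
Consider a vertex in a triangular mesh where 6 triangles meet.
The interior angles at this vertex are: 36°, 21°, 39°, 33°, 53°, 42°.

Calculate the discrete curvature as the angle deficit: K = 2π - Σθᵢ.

Sum of angles = 224°. K = 360° - 224° = 136° = 34π/45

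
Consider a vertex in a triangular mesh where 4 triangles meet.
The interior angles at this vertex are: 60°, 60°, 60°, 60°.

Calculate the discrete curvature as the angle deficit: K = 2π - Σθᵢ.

Sum of angles = 240°. K = 360° - 240° = 120°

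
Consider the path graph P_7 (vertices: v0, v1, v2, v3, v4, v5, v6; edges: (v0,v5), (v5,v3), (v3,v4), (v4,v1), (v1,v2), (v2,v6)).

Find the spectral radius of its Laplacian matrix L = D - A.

The path graph P_n has Laplacian eigenvalues λ_k = 2 − 2cos(kπ/n), k = 0, 1, …, n−1. Here n = 7:
k=0: 2 − 2cos(0) = 0.0; k=1: 2 − 2cos(π/7) = 0.1981; k=2: 2 − 2cos(2π/7) = 0.753; k=3: 2 − 2cos(3π/7) = 1.555; k=4: 2 − 2cos(4π/7) = 2.445; k=5: 2 − 2cos(5π/7) = 3.247; k=6: 2 − 2cos(6π/7) = 3.8019.
Laplacian eigenvalues: [0.0, 0.1981, 0.753, 1.555, 2.445, 3.247, 3.8019]. Largest eigenvalue (spectral radius) = 3.8019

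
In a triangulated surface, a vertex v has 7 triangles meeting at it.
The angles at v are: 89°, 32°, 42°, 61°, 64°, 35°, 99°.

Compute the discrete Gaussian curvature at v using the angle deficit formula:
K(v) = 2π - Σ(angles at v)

Sum of angles = 422°. K = 360° - 422° = -62° = -31π/90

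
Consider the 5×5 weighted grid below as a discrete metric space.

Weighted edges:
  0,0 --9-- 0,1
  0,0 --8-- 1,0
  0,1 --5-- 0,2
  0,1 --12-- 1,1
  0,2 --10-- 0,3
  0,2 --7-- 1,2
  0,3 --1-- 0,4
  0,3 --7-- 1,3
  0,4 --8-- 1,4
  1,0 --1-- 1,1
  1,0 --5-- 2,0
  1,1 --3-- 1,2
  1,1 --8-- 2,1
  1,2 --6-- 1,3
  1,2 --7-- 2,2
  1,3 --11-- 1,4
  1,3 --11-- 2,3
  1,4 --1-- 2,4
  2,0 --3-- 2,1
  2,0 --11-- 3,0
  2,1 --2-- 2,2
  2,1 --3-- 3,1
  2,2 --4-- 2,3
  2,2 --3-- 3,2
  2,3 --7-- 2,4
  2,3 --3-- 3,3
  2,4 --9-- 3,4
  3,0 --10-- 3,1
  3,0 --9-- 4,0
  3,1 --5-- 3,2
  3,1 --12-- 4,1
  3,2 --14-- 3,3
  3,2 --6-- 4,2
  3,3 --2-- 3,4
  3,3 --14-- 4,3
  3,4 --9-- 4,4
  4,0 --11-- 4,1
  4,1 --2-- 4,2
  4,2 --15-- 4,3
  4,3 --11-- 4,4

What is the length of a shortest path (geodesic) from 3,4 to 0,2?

Shortest path: 3,4 → 3,3 → 2,3 → 2,2 → 1,2 → 0,2, total weight = 23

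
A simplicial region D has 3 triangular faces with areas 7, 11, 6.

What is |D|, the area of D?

7 + 11 + 6 = 24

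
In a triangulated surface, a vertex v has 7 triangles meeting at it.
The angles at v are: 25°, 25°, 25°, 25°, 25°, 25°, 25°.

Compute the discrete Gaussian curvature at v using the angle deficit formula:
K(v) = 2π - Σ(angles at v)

Sum of angles = 175°. K = 360° - 175° = 185°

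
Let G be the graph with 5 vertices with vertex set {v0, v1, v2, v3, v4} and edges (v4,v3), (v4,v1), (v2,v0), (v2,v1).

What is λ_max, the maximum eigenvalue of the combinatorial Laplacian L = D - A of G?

Degrees: deg(v0) = 1, deg(v1) = 2, deg(v2) = 2, deg(v3) = 1, deg(v4) = 2.
L = D − A with rows/columns ordered (v0, v1, v2, v3, v4):
  [ 1,  0, -1,  0,  0]
  [ 0,  2, -1,  0, -1]
  [-1, -1,  2,  0,  0]
  [ 0,  0,  0,  1, -1]
  [ 0, -1,  0, -1,  2]
Characteristic polynomial: det(λI − L) = λ(λ² − 3λ + 1)(λ² − 5λ + 5).
Roots: λ = 0; (λ² − 3λ + 1) = 0 ⇒ λ = (3 ± √5)/2 ≈ 0.382, 2.618; (λ² − 5λ + 5) = 0 ⇒ λ = (5 ± √5)/2 ≈ 1.382, 3.618.
(Check: the roots sum (with multiplicity) to 8, matching trace L = Σdeg = 2·4 = 8.)
Laplacian eigenvalues: [0.0, 0.382, 1.382, 2.618, 3.618]. Largest eigenvalue (spectral radius) = 3.618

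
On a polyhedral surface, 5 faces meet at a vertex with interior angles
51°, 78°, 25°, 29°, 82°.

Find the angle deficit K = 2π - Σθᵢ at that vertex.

Sum of angles = 265°. K = 360° - 265° = 95° = 19π/36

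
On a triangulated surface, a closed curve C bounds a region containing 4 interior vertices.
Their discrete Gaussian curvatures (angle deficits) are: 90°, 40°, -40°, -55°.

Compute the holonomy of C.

Holonomy = total enclosed curvature = 90° + 40° + (-40°) + (-55°) = 35°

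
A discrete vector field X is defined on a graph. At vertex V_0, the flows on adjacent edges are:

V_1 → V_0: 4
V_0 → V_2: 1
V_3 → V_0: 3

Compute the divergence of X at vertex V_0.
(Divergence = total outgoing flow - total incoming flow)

Divergence = sum of outgoing flows = (-4) + 1 + (-3) = -6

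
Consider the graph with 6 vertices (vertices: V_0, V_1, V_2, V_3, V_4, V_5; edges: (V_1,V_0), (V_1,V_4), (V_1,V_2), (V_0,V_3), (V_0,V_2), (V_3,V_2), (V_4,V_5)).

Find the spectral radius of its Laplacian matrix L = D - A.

Degrees: deg(V_0) = 3, deg(V_1) = 3, deg(V_2) = 3, deg(V_3) = 2, deg(V_4) = 2, deg(V_5) = 1.
L = D − A with rows/columns ordered (V_0, V_1, V_2, V_3, V_4, V_5):
  [ 3, -1, -1, -1,  0,  0]
  [-1,  3, -1,  0, -1,  0]
  [-1, -1,  3, -1,  0,  0]
  [-1,  0, -1,  2,  0,  0]
  [ 0, -1,  0,  0,  2, -1]
  [ 0,  0,  0,  0, -1,  1]
Characteristic polynomial: det(λI − L) = λ(λ² − 5λ + 2)(λ − 2)(λ − 3)(λ − 4).
Roots: λ = 0; (λ² − 5λ + 2) = 0 ⇒ λ = (5 ± √17)/2 ≈ 0.4384, 4.5616; (λ − 2) = 0 ⇒ λ = 2; (λ − 3) = 0 ⇒ λ = 3; (λ − 4) = 0 ⇒ λ = 4.
(Check: the roots sum (with multiplicity) to 14, matching trace L = Σdeg = 2·7 = 14.)
Laplacian eigenvalues: [0.0, 0.4384, 2.0, 3.0, 4.0, 4.5616]. Largest eigenvalue (spectral radius) = 4.5616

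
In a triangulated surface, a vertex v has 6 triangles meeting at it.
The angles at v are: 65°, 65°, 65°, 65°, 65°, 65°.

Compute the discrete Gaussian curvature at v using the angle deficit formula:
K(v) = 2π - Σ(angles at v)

Sum of angles = 390°. K = 360° - 390° = -30° = -π/6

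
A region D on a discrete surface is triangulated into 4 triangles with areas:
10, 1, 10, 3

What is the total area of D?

10 + 1 + 10 + 3 = 24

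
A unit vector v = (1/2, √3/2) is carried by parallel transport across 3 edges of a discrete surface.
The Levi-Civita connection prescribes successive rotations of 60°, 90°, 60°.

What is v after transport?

Total rotation: 60° + 90° + 60° = 210° ≡ -150° (mod 360°). Final vector: (0, -1)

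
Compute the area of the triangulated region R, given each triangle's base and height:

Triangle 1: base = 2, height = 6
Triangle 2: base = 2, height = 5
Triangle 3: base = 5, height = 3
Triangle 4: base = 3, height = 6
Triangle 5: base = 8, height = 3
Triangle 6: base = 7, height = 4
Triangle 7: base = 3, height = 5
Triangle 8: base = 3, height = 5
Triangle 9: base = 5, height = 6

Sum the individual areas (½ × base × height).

(1/2)×2×6 + (1/2)×2×5 + (1/2)×5×3 + (1/2)×3×6 + (1/2)×8×3 + (1/2)×7×4 + (1/2)×3×5 + (1/2)×3×5 + (1/2)×5×6 = 83.5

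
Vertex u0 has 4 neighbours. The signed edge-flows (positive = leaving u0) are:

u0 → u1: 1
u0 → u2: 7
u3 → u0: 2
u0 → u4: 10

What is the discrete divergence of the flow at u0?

Divergence = sum of outgoing flows = 1 + 7 + (-2) + 10 = 16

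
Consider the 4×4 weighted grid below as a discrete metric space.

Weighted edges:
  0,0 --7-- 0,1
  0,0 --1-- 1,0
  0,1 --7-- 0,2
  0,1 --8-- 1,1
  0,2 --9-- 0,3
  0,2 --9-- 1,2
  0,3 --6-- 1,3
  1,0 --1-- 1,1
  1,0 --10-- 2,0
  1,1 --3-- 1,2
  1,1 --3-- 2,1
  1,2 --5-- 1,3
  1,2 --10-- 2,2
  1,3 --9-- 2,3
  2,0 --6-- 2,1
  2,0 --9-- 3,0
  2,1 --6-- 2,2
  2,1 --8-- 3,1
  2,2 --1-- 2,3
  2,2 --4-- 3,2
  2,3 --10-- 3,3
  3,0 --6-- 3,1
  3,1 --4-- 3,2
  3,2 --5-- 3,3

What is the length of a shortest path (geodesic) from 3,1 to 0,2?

Shortest path: 3,1 → 2,1 → 1,1 → 1,2 → 0,2, total weight = 23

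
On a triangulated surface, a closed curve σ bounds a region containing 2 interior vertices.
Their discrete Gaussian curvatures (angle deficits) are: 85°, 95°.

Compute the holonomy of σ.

Holonomy = total enclosed curvature = 85° + 95° = 180°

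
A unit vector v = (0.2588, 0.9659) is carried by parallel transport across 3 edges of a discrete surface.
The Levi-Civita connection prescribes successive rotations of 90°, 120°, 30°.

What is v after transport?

Total rotation: 90° + 120° + 30° = 240° ≡ -120° (mod 360°). Final vector: (0.7071, -0.7071)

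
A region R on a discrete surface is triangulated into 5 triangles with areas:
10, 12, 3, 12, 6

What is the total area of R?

10 + 12 + 3 + 12 + 6 = 43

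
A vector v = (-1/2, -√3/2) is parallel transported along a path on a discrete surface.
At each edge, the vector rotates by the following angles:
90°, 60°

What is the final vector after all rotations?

Total rotation: 90° + 60° = 150°. Final vector: (0.8660, 0.5000)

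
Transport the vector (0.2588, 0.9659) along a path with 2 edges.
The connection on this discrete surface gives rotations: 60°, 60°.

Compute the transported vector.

Total rotation: 60° + 60° = 120°. Final vector: (-0.9659, -0.2588)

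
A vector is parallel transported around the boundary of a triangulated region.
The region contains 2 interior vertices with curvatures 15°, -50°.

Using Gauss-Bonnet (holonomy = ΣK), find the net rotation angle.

Holonomy = total enclosed curvature = 15° + (-50°) = -35°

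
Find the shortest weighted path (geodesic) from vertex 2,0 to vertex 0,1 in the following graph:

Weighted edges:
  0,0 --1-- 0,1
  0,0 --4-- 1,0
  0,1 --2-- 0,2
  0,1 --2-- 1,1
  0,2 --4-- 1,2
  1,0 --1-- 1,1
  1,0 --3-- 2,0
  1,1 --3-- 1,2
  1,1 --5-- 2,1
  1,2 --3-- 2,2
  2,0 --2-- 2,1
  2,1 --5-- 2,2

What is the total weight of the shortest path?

Shortest path: 2,0 → 1,0 → 1,1 → 0,1, total weight = 6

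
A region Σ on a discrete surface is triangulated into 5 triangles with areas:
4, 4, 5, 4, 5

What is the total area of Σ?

4 + 4 + 5 + 4 + 5 = 22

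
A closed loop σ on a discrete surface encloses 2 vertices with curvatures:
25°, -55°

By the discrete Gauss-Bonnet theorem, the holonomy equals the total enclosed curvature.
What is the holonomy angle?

Holonomy = total enclosed curvature = 25° + (-55°) = -30°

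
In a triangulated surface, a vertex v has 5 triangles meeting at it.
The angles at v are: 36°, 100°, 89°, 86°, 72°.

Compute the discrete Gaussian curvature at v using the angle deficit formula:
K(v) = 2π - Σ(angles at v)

Sum of angles = 383°. K = 360° - 383° = -23° = -23π/180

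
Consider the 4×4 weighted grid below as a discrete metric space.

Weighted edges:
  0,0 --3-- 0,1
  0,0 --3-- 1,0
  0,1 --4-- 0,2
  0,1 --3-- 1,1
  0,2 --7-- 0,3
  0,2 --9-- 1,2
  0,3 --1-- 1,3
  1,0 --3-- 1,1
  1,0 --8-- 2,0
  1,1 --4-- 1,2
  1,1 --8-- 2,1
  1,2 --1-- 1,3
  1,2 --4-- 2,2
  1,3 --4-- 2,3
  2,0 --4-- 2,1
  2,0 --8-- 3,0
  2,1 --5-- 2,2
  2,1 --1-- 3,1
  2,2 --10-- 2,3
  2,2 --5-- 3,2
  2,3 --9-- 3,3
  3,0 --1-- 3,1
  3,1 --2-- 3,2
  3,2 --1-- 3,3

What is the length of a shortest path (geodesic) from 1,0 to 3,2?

Shortest path: 1,0 → 1,1 → 2,1 → 3,1 → 3,2, total weight = 14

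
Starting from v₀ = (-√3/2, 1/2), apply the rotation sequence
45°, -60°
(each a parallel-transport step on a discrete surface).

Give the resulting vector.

Total rotation: 45° + (-60°) = -15°. Final vector: (-0.7071, 0.7071)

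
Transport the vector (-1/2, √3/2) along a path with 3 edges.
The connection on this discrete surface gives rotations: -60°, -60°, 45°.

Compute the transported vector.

Total rotation: (-60°) + (-60°) + 45° = -75°. Final vector: (0.7071, 0.7071)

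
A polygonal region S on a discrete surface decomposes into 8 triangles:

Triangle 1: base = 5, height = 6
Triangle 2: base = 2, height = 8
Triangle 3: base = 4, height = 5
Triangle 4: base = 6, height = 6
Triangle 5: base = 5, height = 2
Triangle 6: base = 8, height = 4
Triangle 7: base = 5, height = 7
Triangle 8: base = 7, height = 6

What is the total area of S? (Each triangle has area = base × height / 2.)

(1/2)×5×6 + (1/2)×2×8 + (1/2)×4×5 + (1/2)×6×6 + (1/2)×5×2 + (1/2)×8×4 + (1/2)×5×7 + (1/2)×7×6 = 110.5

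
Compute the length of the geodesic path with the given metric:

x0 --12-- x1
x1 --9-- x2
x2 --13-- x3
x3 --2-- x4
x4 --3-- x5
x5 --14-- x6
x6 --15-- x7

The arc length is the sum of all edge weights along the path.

Arc length = 12 + 9 + 13 + 2 + 3 + 14 + 15 = 68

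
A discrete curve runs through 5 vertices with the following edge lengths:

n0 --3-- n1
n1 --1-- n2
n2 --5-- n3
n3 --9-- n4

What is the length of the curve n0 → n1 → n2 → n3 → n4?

Arc length = 3 + 1 + 5 + 9 = 18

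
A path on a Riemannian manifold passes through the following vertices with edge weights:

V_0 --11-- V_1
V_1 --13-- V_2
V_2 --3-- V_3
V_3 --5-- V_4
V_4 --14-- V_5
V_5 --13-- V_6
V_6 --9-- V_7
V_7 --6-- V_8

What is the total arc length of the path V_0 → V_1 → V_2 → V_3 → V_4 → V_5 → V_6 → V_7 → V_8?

Arc length = 11 + 13 + 3 + 5 + 14 + 13 + 9 + 6 = 74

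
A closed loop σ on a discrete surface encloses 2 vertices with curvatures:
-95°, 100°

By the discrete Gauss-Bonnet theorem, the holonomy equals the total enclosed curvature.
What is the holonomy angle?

Holonomy = total enclosed curvature = (-95°) + 100° = 5°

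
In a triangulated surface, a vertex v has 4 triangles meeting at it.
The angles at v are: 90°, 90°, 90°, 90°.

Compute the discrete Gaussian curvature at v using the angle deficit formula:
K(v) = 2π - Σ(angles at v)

Sum of angles = 360°. K = 360° - 360° = 0° = 0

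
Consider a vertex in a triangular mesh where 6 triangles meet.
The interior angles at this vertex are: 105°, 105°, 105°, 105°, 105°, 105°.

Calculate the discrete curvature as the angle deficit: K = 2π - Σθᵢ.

Sum of angles = 630°. K = 360° - 630° = -270°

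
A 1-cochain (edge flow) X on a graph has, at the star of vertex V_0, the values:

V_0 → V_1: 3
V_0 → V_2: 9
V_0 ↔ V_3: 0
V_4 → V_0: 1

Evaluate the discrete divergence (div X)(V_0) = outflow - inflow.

Divergence = sum of outgoing flows = 3 + 9 + 0 + (-1) = 11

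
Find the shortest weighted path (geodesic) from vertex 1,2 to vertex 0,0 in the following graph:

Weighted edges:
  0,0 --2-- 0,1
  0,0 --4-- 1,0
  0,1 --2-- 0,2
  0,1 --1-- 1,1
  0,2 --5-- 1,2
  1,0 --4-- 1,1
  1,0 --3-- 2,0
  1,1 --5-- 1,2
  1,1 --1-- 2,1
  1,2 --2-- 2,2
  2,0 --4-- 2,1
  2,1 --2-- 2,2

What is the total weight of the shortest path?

Shortest path: 1,2 → 1,1 → 0,1 → 0,0, total weight = 8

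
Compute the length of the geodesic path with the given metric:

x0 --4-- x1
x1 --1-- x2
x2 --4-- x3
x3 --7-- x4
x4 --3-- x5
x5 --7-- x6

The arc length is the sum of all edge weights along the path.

Arc length = 4 + 1 + 4 + 7 + 3 + 7 = 26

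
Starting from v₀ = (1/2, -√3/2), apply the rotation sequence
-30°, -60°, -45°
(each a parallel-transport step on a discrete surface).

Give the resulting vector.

Total rotation: (-30°) + (-60°) + (-45°) = -135°. Final vector: (-0.9659, 0.2588)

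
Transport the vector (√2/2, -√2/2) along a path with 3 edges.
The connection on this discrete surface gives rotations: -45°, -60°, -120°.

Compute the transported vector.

Total rotation: (-45°) + (-60°) + (-120°) = -225° ≡ 135° (mod 360°). Final vector: (0, 1)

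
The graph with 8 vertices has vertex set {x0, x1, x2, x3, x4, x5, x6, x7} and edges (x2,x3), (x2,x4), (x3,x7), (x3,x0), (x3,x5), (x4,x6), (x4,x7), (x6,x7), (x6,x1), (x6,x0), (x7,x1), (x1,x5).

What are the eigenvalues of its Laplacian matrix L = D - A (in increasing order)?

Degrees: deg(x0) = 2, deg(x1) = 3, deg(x2) = 2, deg(x3) = 4, deg(x4) = 3, deg(x5) = 2, deg(x6) = 4, deg(x7) = 4.
L = D − A with rows/columns ordered (x0, x1, x2, x3, x4, x5, x6, x7):
  [ 2,  0,  0, -1,  0,  0, -1,  0]
  [ 0,  3,  0,  0,  0, -1, -1, -1]
  [ 0,  0,  2, -1, -1,  0,  0,  0]
  [-1,  0, -1,  4,  0, -1,  0, -1]
  [ 0,  0, -1,  0,  3,  0, -1, -1]
  [ 0, -1,  0, -1,  0,  2,  0,  0]
  [-1, -1,  0,  0, -1,  0,  4, -1]
  [ 0, -1,  0, -1, -1,  0, -1,  4]
Characteristic polynomial: det(λI − L) = λ(λ² − 5λ + 5)(λ² − 7λ + 9)(λ − 2)(λ − 4)(λ − 6).
Roots: λ = 0; (λ² − 5λ + 5) = 0 ⇒ λ = (5 ± √5)/2 ≈ 1.382, 3.618; (λ² − 7λ + 9) = 0 ⇒ λ = (7 ± √13)/2 ≈ 1.6972, 5.3028; (λ − 2) = 0 ⇒ λ = 2; (λ − 4) = 0 ⇒ λ = 4; (λ − 6) = 0 ⇒ λ = 6.
(Check: the roots sum (with multiplicity) to 24, matching trace L = Σdeg = 2·12 = 24.)
Laplacian eigenvalues (increasing order): [0.0, 1.382, 1.6972, 2.0, 3.618, 4.0, 5.3028, 6.0]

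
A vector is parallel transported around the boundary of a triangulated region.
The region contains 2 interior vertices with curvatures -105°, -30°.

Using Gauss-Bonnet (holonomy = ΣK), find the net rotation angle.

Holonomy = total enclosed curvature = (-105°) + (-30°) = -135°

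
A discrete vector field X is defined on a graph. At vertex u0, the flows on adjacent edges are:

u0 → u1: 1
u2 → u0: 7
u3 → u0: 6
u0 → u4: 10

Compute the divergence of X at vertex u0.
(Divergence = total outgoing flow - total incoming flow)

Divergence = sum of outgoing flows = 1 + (-7) + (-6) + 10 = -2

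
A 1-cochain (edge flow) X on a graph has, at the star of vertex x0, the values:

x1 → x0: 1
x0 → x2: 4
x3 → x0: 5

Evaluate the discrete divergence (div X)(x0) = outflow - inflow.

Divergence = sum of outgoing flows = (-1) + 4 + (-5) = -2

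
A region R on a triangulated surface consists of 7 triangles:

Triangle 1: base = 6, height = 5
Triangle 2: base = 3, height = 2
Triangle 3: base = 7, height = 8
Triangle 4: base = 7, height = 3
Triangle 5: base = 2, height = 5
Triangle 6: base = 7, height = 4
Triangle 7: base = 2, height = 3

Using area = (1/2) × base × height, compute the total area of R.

(1/2)×6×5 + (1/2)×3×2 + (1/2)×7×8 + (1/2)×7×3 + (1/2)×2×5 + (1/2)×7×4 + (1/2)×2×3 = 78.5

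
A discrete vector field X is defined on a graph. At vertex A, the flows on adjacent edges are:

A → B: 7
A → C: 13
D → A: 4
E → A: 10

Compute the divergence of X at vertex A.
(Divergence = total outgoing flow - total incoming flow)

Divergence = sum of outgoing flows = 7 + 13 + (-4) + (-10) = 6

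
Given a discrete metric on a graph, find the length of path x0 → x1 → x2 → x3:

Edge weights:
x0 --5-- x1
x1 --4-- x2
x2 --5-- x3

Arc length = 5 + 4 + 5 = 14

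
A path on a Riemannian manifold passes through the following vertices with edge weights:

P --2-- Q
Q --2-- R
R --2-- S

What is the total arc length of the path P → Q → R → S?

Arc length = 2 + 2 + 2 = 6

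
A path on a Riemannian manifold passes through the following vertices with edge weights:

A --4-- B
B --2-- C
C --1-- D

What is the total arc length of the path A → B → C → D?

Arc length = 4 + 2 + 1 = 7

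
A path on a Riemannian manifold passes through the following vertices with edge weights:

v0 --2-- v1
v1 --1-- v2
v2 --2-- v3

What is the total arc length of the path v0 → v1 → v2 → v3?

Arc length = 2 + 1 + 2 = 5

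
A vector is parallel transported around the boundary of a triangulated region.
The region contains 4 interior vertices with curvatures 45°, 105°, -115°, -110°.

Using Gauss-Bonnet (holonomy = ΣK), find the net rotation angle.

Holonomy = total enclosed curvature = 45° + 105° + (-115°) + (-110°) = -75°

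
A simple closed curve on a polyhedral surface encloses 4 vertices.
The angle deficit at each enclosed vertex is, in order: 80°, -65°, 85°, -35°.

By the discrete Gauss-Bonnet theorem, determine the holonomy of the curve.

Holonomy = total enclosed curvature = 80° + (-65°) + 85° + (-35°) = 65°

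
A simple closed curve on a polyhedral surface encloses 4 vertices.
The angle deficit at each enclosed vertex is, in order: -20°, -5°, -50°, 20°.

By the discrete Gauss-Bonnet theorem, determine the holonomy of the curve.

Holonomy = total enclosed curvature = (-20°) + (-5°) + (-50°) + 20° = -55°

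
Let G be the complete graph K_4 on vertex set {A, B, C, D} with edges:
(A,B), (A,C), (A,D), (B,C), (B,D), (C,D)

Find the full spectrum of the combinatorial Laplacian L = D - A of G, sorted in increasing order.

For the complete graph K_n, L = nI − J (J = all-ones matrix). J has eigenvalues n (once, eigenvector 𝟙) and 0 (multiplicity n−1), so L has eigenvalues 0 (once) and n (multiplicity n−1). Here n = 4: eigenvalue 0 once and 4 with multiplicity 3.
Laplacian eigenvalues (increasing order): [0.0, 4.0, 4.0, 4.0]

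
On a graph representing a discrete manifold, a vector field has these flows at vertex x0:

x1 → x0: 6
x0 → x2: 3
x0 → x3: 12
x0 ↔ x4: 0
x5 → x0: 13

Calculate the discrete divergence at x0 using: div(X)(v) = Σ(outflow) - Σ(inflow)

Divergence = sum of outgoing flows = (-6) + 3 + 12 + 0 + (-13) = -4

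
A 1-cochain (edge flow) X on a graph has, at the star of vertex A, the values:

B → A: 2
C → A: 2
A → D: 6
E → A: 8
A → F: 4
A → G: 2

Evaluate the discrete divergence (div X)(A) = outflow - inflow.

Divergence = sum of outgoing flows = (-2) + (-2) + 6 + (-8) + 4 + 2 = 0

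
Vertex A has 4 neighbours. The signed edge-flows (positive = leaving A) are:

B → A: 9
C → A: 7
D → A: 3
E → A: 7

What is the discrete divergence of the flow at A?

Divergence = sum of outgoing flows = (-9) + (-7) + (-3) + (-7) = -26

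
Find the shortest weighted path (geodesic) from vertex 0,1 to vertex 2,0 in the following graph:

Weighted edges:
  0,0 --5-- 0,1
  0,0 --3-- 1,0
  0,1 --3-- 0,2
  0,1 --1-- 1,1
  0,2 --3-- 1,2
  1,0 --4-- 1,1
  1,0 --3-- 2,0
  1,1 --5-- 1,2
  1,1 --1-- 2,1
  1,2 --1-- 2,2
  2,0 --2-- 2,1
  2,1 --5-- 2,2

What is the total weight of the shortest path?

Shortest path: 0,1 → 1,1 → 2,1 → 2,0, total weight = 4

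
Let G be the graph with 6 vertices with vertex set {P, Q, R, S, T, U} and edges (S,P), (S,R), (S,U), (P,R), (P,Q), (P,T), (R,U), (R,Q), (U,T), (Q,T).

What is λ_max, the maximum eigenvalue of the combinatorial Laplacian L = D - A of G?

Degrees: deg(P) = 4, deg(Q) = 3, deg(R) = 4, deg(S) = 3, deg(T) = 3, deg(U) = 3.
L = D − A with rows/columns ordered (P, Q, R, S, T, U):
  [ 4, -1, -1, -1, -1,  0]
  [-1,  3, -1,  0, -1,  0]
  [-1, -1,  4, -1,  0, -1]
  [-1,  0, -1,  3,  0, -1]
  [-1, -1,  0,  0,  3, -1]
  [ 0,  0, -1, -1, -1,  3]
Characteristic polynomial: det(λI − L) = λ(λ² − 8λ + 13)(λ − 3)(λ − 4)(λ − 5).
Roots: λ = 0; (λ² − 8λ + 13) = 0 ⇒ λ = 4 ± √3 ≈ 2.2679, 5.7321; (λ − 3) = 0 ⇒ λ = 3; (λ − 4) = 0 ⇒ λ = 4; (λ − 5) = 0 ⇒ λ = 5.
(Check: the roots sum (with multiplicity) to 20, matching trace L = Σdeg = 2·10 = 20.)
Laplacian eigenvalues: [0.0, 2.2679, 3.0, 4.0, 5.0, 5.7321]. Largest eigenvalue (spectral radius) = 5.7321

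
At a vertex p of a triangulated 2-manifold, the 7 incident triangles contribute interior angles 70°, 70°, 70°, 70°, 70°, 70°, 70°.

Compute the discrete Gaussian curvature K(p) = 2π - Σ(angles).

Sum of angles = 490°. K = 360° - 490° = -130°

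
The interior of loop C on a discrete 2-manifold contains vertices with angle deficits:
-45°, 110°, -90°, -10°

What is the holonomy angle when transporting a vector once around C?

Holonomy = total enclosed curvature = (-45°) + 110° + (-90°) + (-10°) = -35°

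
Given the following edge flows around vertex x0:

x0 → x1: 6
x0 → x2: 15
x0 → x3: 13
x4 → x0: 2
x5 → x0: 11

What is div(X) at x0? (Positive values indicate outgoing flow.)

Divergence = sum of outgoing flows = 6 + 15 + 13 + (-2) + (-11) = 21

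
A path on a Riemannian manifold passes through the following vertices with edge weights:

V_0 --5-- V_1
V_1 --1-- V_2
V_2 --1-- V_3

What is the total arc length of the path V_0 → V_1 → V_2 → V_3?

Arc length = 5 + 1 + 1 = 7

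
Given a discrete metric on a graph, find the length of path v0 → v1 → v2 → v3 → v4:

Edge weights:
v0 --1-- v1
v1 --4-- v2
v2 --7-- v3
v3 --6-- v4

Arc length = 1 + 4 + 7 + 6 = 18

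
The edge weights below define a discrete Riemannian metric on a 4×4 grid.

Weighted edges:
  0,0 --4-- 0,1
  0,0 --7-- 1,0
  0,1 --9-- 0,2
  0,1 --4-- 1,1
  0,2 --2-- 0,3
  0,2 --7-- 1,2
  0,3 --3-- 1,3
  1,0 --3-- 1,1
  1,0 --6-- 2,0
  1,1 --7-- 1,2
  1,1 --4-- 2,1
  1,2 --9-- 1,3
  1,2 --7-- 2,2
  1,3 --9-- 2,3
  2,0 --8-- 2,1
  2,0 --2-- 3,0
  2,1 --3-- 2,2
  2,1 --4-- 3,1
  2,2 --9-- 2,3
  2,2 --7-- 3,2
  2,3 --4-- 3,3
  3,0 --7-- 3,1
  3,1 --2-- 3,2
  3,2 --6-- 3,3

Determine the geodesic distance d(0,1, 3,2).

Shortest path: 0,1 → 1,1 → 2,1 → 3,1 → 3,2, total weight = 14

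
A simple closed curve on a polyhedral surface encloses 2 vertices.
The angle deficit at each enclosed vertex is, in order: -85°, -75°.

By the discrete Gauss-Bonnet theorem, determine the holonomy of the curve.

Holonomy = total enclosed curvature = (-85°) + (-75°) = -160°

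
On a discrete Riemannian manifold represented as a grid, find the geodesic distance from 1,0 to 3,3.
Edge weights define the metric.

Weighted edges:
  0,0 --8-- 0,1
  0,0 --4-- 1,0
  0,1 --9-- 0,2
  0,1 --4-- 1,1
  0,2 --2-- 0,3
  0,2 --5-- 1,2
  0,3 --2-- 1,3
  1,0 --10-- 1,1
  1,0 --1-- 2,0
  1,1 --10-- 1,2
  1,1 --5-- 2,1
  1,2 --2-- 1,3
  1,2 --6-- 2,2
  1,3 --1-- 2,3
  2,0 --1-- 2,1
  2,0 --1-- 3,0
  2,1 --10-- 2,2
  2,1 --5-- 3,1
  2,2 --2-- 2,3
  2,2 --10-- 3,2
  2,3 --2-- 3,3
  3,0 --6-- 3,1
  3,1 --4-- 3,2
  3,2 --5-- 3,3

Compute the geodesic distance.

Shortest path: 1,0 → 2,0 → 2,1 → 3,1 → 3,2 → 3,3, total weight = 16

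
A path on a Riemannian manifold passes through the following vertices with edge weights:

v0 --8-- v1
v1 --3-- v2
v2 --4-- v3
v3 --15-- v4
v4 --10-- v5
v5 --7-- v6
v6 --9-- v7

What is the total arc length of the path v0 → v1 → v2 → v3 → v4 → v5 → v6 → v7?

Arc length = 8 + 3 + 4 + 15 + 10 + 7 + 9 = 56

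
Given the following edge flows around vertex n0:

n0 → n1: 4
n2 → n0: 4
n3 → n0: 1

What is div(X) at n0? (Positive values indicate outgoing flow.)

Divergence = sum of outgoing flows = 4 + (-4) + (-1) = -1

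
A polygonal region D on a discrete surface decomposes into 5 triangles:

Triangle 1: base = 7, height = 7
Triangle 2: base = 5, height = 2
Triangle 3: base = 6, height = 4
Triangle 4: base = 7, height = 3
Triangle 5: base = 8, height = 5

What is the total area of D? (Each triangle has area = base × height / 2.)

(1/2)×7×7 + (1/2)×5×2 + (1/2)×6×4 + (1/2)×7×3 + (1/2)×8×5 = 72.0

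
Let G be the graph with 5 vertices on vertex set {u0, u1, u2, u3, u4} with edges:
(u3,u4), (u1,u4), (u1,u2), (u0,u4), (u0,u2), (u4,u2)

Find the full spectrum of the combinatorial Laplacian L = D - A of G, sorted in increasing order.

Degrees: deg(u0) = 2, deg(u1) = 2, deg(u2) = 3, deg(u3) = 1, deg(u4) = 4.
L = D − A with rows/columns ordered (u0, u1, u2, u3, u4):
  [ 2,  0, -1,  0, -1]
  [ 0,  2, -1,  0, -1]
  [-1, -1,  3,  0, -1]
  [ 0,  0,  0,  1, -1]
  [-1, -1, -1, -1,  4]
Characteristic polynomial: det(λI − L) = λ(λ − 1)(λ − 2)(λ − 4)(λ − 5).
Roots: λ = 0; (λ − 1) = 0 ⇒ λ = 1; (λ − 2) = 0 ⇒ λ = 2; (λ − 4) = 0 ⇒ λ = 4; (λ − 5) = 0 ⇒ λ = 5.
(Check: the roots sum (with multiplicity) to 12, matching trace L = Σdeg = 2·6 = 12.)
Laplacian eigenvalues (increasing order): [0.0, 1.0, 2.0, 4.0, 5.0]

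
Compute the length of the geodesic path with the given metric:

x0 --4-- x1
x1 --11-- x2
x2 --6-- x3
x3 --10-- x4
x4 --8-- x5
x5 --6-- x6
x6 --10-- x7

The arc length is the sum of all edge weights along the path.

Arc length = 4 + 11 + 6 + 10 + 8 + 6 + 10 = 55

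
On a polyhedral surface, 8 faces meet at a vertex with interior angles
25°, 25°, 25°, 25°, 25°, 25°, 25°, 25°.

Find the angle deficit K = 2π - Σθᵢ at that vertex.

Sum of angles = 200°. K = 360° - 200° = 160°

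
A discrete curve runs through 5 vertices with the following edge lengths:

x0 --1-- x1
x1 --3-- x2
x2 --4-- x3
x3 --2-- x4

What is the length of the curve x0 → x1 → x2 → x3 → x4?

Arc length = 1 + 3 + 4 + 2 = 10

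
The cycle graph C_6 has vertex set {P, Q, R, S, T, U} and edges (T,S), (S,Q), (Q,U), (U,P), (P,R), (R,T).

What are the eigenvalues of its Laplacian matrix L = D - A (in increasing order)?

The cycle graph C_n has Laplacian eigenvalues λ_k = 2 − 2cos(2πk/n), k = 0, 1, …, n−1. Here n = 6:
k=0: 2 − 2cos(0) = 0.0; k=1: 2 − 2cos(π/3) = 1.0; k=2: 2 − 2cos(2π/3) = 3.0; k=3: 2 − 2cos(π) = 4.0; k=4: 2 − 2cos(4π/3) = 3.0; k=5: 2 − 2cos(5π/3) = 1.0.
Laplacian eigenvalues (increasing order): [0.0, 1.0, 1.0, 3.0, 3.0, 4.0]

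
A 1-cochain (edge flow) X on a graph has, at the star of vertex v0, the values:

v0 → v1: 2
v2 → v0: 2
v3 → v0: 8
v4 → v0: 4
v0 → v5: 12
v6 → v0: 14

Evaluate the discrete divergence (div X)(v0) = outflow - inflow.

Divergence = sum of outgoing flows = 2 + (-2) + (-8) + (-4) + 12 + (-14) = -14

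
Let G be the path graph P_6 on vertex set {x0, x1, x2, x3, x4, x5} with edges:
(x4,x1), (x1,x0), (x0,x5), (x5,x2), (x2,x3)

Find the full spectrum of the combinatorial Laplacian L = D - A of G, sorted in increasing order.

The path graph P_n has Laplacian eigenvalues λ_k = 2 − 2cos(kπ/n), k = 0, 1, …, n−1. Here n = 6:
k=0: 2 − 2cos(0) = 0.0; k=1: 2 − 2cos(π/6) = 0.2679; k=2: 2 − 2cos(π/3) = 1.0; k=3: 2 − 2cos(π/2) = 2.0; k=4: 2 − 2cos(2π/3) = 3.0; k=5: 2 − 2cos(5π/6) = 3.7321.
Laplacian eigenvalues (increasing order): [0.0, 0.2679, 1.0, 2.0, 3.0, 3.7321]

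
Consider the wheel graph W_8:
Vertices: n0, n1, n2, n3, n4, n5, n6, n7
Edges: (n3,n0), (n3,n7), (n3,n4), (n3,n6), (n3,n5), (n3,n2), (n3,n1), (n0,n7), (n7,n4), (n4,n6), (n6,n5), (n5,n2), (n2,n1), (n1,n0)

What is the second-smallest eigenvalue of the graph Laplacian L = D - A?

The wheel W_8 is the join K_1 ∨ C_7 (a hub joined to every vertex of a cycle of length 7). For a join G ∨ H (G on p vertices, H on q vertices) the Laplacian spectrum is 0, p+q, the eigenvalues of L(G) other than one 0 each shifted by +q, and the eigenvalues of L(H) other than one 0 each shifted by +p. With G = K_1 (p = 1, nothing left after dropping its 0) and H = C_7 (q = 7, eigenvalues 2 − 2cos(2πk/7), k = 0, …, 6; drop k = 0), the spectrum of W_8 is 0, 8, and 1 + (2 − 2cos(2πk/7)) = 3 − 2cos(2πk/7) for k = 1, …, 6:
k=1: 3 − 2cos(2π/7) = 1.753; k=2: 3 − 2cos(4π/7) = 3.445; k=3: 3 − 2cos(6π/7) = 4.8019; k=4: 3 − 2cos(8π/7) = 4.8019; k=5: 3 − 2cos(10π/7) = 3.445; k=6: 3 − 2cos(12π/7) = 1.753.
Laplacian eigenvalues: [0.0, 1.753, 1.753, 3.445, 3.445, 4.8019, 4.8019, 8.0]. Algebraic connectivity (smallest non-zero eigenvalue) = 1.753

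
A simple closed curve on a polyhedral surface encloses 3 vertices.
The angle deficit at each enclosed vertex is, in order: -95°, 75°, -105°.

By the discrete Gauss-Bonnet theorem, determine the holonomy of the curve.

Holonomy = total enclosed curvature = (-95°) + 75° + (-105°) = -125°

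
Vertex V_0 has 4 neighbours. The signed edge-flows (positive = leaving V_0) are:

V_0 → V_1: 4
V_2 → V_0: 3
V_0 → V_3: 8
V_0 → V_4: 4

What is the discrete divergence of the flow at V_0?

Divergence = sum of outgoing flows = 4 + (-3) + 8 + 4 = 13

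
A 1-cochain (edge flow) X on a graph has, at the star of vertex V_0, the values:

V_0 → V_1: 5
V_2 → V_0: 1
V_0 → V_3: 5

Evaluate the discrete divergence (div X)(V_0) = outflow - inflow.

Divergence = sum of outgoing flows = 5 + (-1) + 5 = 9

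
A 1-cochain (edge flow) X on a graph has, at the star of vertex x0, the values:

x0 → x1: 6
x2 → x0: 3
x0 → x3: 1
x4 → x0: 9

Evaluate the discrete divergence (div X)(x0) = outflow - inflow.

Divergence = sum of outgoing flows = 6 + (-3) + 1 + (-9) = -5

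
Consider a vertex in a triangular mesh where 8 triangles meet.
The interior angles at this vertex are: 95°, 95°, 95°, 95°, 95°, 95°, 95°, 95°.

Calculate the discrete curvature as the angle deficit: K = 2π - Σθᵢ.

Sum of angles = 760°. K = 360° - 760° = -400° = -20π/9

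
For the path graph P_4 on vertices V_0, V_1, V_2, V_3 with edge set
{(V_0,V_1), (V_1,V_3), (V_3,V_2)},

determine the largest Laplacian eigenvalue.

The path graph P_n has Laplacian eigenvalues λ_k = 2 − 2cos(kπ/n), k = 0, 1, …, n−1. Here n = 4:
k=0: 2 − 2cos(0) = 0.0; k=1: 2 − 2cos(π/4) = 0.5858; k=2: 2 − 2cos(π/2) = 2.0; k=3: 2 − 2cos(3π/4) = 3.4142.
Laplacian eigenvalues: [0.0, 0.5858, 2.0, 3.4142]. Largest eigenvalue (spectral radius) = 3.4142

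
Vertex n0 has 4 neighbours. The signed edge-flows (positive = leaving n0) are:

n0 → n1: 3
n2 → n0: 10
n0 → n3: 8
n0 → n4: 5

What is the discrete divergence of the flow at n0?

Divergence = sum of outgoing flows = 3 + (-10) + 8 + 5 = 6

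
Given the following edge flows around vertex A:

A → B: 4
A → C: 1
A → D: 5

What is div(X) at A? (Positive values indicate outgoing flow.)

Divergence = sum of outgoing flows = 4 + 1 + 5 = 10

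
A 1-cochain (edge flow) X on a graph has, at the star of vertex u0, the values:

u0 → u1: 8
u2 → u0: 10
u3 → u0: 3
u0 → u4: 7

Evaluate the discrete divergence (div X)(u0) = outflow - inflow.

Divergence = sum of outgoing flows = 8 + (-10) + (-3) + 7 = 2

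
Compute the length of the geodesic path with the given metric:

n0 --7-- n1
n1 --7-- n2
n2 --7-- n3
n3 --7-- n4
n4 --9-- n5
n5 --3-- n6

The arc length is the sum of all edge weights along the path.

Arc length = 7 + 7 + 7 + 7 + 9 + 3 = 40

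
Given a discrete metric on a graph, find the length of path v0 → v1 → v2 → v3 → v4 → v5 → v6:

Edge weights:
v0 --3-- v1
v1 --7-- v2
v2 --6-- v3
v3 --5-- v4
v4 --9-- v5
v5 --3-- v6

Arc length = 3 + 7 + 6 + 5 + 9 + 3 = 33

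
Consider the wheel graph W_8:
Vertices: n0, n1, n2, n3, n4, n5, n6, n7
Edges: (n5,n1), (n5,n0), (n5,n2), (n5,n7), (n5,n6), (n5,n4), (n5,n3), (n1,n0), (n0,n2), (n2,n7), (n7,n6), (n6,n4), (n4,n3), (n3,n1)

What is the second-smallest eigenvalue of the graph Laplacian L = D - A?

The wheel W_8 is the join K_1 ∨ C_7 (a hub joined to every vertex of a cycle of length 7). For a join G ∨ H (G on p vertices, H on q vertices) the Laplacian spectrum is 0, p+q, the eigenvalues of L(G) other than one 0 each shifted by +q, and the eigenvalues of L(H) other than one 0 each shifted by +p. With G = K_1 (p = 1, nothing left after dropping its 0) and H = C_7 (q = 7, eigenvalues 2 − 2cos(2πk/7), k = 0, …, 6; drop k = 0), the spectrum of W_8 is 0, 8, and 1 + (2 − 2cos(2πk/7)) = 3 − 2cos(2πk/7) for k = 1, …, 6:
k=1: 3 − 2cos(2π/7) = 1.753; k=2: 3 − 2cos(4π/7) = 3.445; k=3: 3 − 2cos(6π/7) = 4.8019; k=4: 3 − 2cos(8π/7) = 4.8019; k=5: 3 − 2cos(10π/7) = 3.445; k=6: 3 − 2cos(12π/7) = 1.753.
Laplacian eigenvalues: [0.0, 1.753, 1.753, 3.445, 3.445, 4.8019, 4.8019, 8.0]. Algebraic connectivity (smallest non-zero eigenvalue) = 1.753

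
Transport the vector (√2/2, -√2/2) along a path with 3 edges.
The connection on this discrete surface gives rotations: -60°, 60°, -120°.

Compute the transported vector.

Total rotation: (-60°) + 60° + (-120°) = -120°. Final vector: (-0.9659, -0.2588)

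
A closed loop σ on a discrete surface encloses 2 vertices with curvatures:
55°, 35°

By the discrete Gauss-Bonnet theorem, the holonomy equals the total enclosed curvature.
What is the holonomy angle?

Holonomy = total enclosed curvature = 55° + 35° = 90°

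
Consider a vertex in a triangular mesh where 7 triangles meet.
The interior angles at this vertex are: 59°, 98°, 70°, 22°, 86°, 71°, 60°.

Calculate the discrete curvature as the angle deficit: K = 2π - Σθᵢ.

Sum of angles = 466°. K = 360° - 466° = -106° = -53π/90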